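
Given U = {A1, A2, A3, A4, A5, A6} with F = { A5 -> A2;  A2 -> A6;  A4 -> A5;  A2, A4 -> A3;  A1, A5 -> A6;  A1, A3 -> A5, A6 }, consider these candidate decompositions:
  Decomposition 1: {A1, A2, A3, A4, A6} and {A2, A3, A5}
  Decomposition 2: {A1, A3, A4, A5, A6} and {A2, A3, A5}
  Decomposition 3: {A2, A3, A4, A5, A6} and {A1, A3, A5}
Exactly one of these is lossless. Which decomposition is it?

Decomposition 1: common = {A2, A3}, closure = {A2, A3, A6} → lossy.
Decomposition 2: common = {A3, A5}, closure = {A2, A3, A5, A6} → lossless.
Decomposition 3: common = {A3, A5}, closure = {A2, A3, A5, A6} → lossy.

Decomposition 2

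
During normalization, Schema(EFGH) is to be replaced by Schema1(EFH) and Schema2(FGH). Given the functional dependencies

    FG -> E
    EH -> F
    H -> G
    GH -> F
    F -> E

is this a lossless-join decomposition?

Common attributes: Schema1 ∩ Schema2 = {FH}.
Closure of {FH}: H → G applies, adding G; F → E applies, adding E. So (FH)⁺ = {EFGH}.
This closure contains every attribute of Schema1, so Schema1 ∩ Schema2 → Schema1. The join is lossless.

Yes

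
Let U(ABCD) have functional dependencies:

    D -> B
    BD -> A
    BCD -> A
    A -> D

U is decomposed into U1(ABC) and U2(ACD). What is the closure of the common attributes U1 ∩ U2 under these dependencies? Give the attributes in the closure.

U1 ∩ U2 = {AC}.
A → D applies, adding D
D → B applies, adding B
Closure: {ABCD}.

ABCD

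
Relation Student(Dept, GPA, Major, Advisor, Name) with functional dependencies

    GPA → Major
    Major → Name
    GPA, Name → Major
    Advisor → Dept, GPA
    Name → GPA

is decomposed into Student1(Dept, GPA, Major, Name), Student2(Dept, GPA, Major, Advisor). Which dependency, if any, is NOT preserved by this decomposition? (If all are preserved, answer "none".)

GPA → Major lies within Student1.
Major → Name lies within Student1.
GPA, Name → Major lies within Student1.
Advisor → Dept, GPA lies within Student2.
Name → GPA lies within Student1.
Every dependency is enforceable on the fragments, so the decomposition is dependency-preserving.

none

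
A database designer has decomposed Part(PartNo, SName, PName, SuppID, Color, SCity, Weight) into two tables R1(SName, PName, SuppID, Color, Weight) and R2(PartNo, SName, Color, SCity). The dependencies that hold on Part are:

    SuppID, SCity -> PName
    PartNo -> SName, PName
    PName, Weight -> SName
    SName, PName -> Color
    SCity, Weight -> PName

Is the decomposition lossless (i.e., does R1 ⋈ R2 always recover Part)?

Common attributes: R1 ∩ R2 = {SName, Color}.
No dependency enlarges {SName, Color}, so (SName, Color)⁺ = {SName, Color}.
The closure contains neither all of R1 = {SName, PName, SuppID, Color, Weight} nor all of R2 = {PartNo, SName, Color, SCity}, so the common attributes are not a superkey of either fragment. The join is lossy.

No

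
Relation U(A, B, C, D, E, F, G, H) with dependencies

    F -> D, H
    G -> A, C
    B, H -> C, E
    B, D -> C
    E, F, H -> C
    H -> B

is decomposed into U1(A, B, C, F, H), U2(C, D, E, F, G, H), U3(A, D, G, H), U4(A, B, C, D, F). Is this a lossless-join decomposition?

Chase test. Columns are A, B, C, D, E, F, G, H; row i has aⱼ where attribute j ∈ Ui, else bᵢⱼ.
Initial tableau (one row per fragment):
  row 1: a1 a2 a3 b14 b15 a6 b17 a8
  row 2: b21 b22 a3 a4 a5 a6 a7 a8
  row 3: a1 b32 b33 a4 b35 b36 a7 a8
  row 4: a1 a2 a3 a4 b45 a6 b47 b48
Rows 1 and 2 agree on F; apply F→D, H and equate their D, H entries.
Rows 1 and 4 agree on F; apply F→D, H and equate their D, H entries.
Rows 2 and 3 agree on G; apply G→A, C and equate their A, C entries.
Rows 1 and 4 agree on B, H; apply B, H→C, E and equate their C, E entries.
Rows 1 and 2 agree on H; apply H→B and equate their B entries.
Rows 1 and 3 agree on H; apply H→B and equate their B entries.
Rows 1 and 2 agree on B, H; apply B, H→C, E and equate their C, E entries.
Rows 1 and 3 agree on B, H; apply B, H→C, E and equate their C, E entries.
Row 2 is now all distinguished symbols — the join is lossless.

Yes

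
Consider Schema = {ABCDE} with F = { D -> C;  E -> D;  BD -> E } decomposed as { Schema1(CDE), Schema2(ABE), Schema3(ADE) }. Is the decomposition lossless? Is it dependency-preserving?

lossless but not dependency-preserving

Lossless test (chase): Rows 1 and 3 agree on D; apply D→C and equate their C entries. Rows 1 and 2 agree on E; apply E→D and equate their D entries. Rows 1 and 2 agree on D; apply D→C and equate their C entries. Row 2 is now all distinguished symbols — the join is lossless.
Dependency preservation: the restricted closure of {BD} across the fragments never reaches {E}, so BD → E cannot be enforced without a join — not preserved.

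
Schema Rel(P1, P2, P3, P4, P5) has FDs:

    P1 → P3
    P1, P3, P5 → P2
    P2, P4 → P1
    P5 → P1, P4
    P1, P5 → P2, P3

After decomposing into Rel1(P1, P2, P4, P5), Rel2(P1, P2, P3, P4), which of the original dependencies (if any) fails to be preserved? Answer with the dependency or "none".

none

P1 → P3 lies within Rel2.
P1, P3, P5 → P2: restricted closure across fragments reaches P2.
P2, P4 → P1 lies within Rel1.
P5 → P1, P4 lies within Rel1.
P1, P5 → P2, P3: restricted closure across fragments reaches P2, P3.
Every dependency is enforceable on the fragments, so the decomposition is dependency-preserving.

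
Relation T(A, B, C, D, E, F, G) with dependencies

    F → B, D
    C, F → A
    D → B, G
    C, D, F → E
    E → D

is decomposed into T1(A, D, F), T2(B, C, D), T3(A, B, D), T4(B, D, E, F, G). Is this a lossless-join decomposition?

Chase test. Columns are A, B, C, D, E, F, G; row i has aⱼ where attribute j ∈ Ti, else bᵢⱼ.
Initial tableau (one row per fragment):
  row 1: a1 b12 b13 a4 b15 a6 b17
  row 2: b21 a2 a3 a4 b25 b26 b27
  row 3: a1 a2 b33 a4 b35 b36 b37
  row 4: b41 a2 b43 a4 a5 a6 a7
Rows 1 and 4 agree on F; apply F→B, D and equate their B, D entries.
Rows 1 and 2 agree on D; apply D→B, G and equate their B, G entries.
Rows 1 and 3 agree on D; apply D→B, G and equate their B, G entries.
Rows 1 and 4 agree on D; apply D→B, G and equate their B, G entries.
No row becomes fully distinguished — the join is lossy.

No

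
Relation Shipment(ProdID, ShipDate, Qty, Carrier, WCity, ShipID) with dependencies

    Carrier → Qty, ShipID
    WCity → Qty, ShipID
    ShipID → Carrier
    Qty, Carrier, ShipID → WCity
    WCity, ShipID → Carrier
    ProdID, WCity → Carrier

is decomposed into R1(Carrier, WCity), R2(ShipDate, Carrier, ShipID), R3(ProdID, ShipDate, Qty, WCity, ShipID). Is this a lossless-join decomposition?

Yes

Chase test. Columns are ProdID, ShipDate, Qty, Carrier, WCity, ShipID; row i has aⱼ where attribute j ∈ Ri, else bᵢⱼ.
Initial tableau (one row per fragment):
  row 1: b11 b12 b13 a4 a5 b16
  row 2: b21 a2 b23 a4 b25 a6
  row 3: a1 a2 a3 b34 a5 a6
Rows 1 and 2 agree on Carrier; apply Carrier→Qty, ShipID and equate their Qty, ShipID entries.
Rows 1 and 3 agree on WCity; apply WCity→Qty, ShipID and equate their Qty, ShipID entries.
Rows 1 and 3 agree on ShipID; apply ShipID→Carrier and equate their Carrier entries.
Rows 1 and 2 agree on Qty, Carrier, ShipID; apply Qty, Carrier, ShipID→WCity and equate their WCity entries.
Row 3 is now all distinguished symbols — the join is lossless.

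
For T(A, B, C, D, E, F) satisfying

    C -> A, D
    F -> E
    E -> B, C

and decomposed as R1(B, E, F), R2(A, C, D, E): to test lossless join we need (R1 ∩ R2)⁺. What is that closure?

R1 ∩ R2 = {E}.
E → B, C applies, adding B, C
C → A, D applies, adding A, D
Closure: {A, B, C, D, E}.

A, B, C, D, E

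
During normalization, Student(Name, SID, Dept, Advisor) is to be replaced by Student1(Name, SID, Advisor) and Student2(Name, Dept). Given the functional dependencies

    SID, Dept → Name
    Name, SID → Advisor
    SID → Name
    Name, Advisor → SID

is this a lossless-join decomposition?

Common attributes: Student1 ∩ Student2 = {Name}.
No dependency enlarges {Name}, so (Name)⁺ = {Name}.
The closure contains neither all of Student1 = {Name, SID, Advisor} nor all of Student2 = {Name, Dept}, so the common attributes are not a superkey of either fragment. The join is lossy.

No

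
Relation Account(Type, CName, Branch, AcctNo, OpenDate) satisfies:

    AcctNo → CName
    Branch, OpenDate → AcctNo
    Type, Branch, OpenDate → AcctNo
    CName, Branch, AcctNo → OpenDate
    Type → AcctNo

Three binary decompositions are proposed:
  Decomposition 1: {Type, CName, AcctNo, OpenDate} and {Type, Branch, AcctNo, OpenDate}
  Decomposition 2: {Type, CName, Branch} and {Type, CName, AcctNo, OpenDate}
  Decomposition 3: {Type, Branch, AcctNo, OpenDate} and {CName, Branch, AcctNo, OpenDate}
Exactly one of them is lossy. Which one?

Decomposition 2

Decomposition 1: common = {Type, AcctNo, OpenDate}, closure = {Type, CName, AcctNo, OpenDate} → lossless.
Decomposition 2: common = {Type, CName}, closure = {Type, CName, AcctNo} → lossy.
Decomposition 3: common = {Branch, AcctNo, OpenDate}, closure = {CName, Branch, AcctNo, OpenDate} → lossless.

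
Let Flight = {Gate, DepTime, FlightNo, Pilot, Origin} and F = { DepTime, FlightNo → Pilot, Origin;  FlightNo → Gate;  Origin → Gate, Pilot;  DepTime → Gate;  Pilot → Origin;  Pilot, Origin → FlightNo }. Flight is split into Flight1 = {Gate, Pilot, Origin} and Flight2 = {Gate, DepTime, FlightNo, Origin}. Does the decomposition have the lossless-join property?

Yes

Common attributes: Flight1 ∩ Flight2 = {Gate, Origin}.
Closure of {Gate, Origin}: Origin → Gate, Pilot applies, adding Pilot; Pilot, Origin → FlightNo applies, adding FlightNo. So (Gate, Origin)⁺ = {Gate, FlightNo, Pilot, Origin}.
This closure contains every attribute of Flight1, so Flight1 ∩ Flight2 → Flight1. The join is lossless.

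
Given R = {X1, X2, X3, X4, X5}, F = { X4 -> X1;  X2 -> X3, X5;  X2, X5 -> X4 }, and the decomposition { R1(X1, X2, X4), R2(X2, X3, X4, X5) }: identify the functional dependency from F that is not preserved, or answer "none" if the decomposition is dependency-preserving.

none

X4 → X1 lies within R1.
X2 → X3, X5 lies within R2.
X2, X5 → X4 lies within R2.
Every dependency is enforceable on the fragments, so the decomposition is dependency-preserving.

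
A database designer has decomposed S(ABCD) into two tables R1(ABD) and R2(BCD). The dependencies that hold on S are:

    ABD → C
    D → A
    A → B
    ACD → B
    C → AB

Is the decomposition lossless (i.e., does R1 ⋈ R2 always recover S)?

Common attributes: R1 ∩ R2 = {BD}.
Closure of {BD}: D → A applies, adding A; ABD → C applies, adding C. So (BD)⁺ = {ABCD}.
This closure contains every attribute of R1, so R1 ∩ R2 → R1. The join is lossless.

Yes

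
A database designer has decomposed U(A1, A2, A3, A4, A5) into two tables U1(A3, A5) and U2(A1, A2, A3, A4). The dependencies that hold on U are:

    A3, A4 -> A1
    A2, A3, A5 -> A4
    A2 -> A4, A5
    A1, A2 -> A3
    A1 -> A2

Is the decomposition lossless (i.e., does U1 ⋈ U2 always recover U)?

Common attributes: U1 ∩ U2 = {A3}.
No dependency enlarges {A3}, so (A3)⁺ = {A3}.
The closure contains neither all of U1 = {A3, A5} nor all of U2 = {A1, A2, A3, A4}, so the common attributes are not a superkey of either fragment. The join is lossy.

No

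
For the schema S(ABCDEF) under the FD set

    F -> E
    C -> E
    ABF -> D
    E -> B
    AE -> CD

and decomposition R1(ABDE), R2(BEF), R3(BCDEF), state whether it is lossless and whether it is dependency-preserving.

lossy and not dependency-preserving

Lossless test (chase): applying each FD to every pair of rows produces no changes in the tableau, so no row becomes fully distinguished — the join is lossy.
Dependency preservation: the restricted closure of {AE} across the fragments never reaches {CD}, so AE → CD cannot be enforced without a join — not preserved.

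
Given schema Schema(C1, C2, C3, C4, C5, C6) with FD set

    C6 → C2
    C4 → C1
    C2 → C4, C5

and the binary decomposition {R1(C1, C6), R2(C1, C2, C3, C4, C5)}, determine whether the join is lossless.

No

Common attributes: R1 ∩ R2 = {C1}.
No dependency enlarges {C1}, so (C1)⁺ = {C1}.
The closure contains neither all of R1 = {C1, C6} nor all of R2 = {C1, C2, C3, C4, C5}, so the common attributes are not a superkey of either fragment. The join is lossy.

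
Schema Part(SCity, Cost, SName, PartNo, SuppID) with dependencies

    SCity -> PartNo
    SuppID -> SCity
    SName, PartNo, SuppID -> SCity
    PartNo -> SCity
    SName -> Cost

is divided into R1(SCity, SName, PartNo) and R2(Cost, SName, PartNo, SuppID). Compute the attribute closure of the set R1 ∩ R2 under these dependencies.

R1 ∩ R2 = {SName, PartNo}.
PartNo → SCity applies, adding SCity
SName → Cost applies, adding Cost
Closure: {SCity, Cost, SName, PartNo}.

SCity, Cost, SName, PartNo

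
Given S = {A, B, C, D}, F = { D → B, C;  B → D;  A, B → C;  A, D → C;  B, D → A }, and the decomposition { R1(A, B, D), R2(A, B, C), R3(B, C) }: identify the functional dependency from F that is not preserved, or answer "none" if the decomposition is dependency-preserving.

none

D → B, C: restricted closure across fragments reaches B, C.
B → D lies within R1.
A, B → C lies within R2.
A, D → C: restricted closure across fragments reaches C.
B, D → A lies within R1.
Every dependency is enforceable on the fragments, so the decomposition is dependency-preserving.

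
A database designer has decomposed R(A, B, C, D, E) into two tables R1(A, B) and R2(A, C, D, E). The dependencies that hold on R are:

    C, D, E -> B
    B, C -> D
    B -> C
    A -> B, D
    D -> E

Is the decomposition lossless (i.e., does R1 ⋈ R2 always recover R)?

Yes

Common attributes: R1 ∩ R2 = {A}.
Closure of {A}: A → B, D applies, adding B, D; D → E applies, adding E; B → C applies, adding C. So (A)⁺ = {A, B, C, D, E}.
This closure contains every attribute of R1, so R1 ∩ R2 → R1. The join is lossless.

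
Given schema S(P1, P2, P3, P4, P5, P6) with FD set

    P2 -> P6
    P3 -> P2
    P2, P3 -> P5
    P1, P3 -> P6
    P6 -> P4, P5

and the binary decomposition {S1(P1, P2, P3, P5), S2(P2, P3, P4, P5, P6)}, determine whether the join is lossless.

Yes

Common attributes: S1 ∩ S2 = {P2, P3, P5}.
Closure of {P2, P3, P5}: P2 → P6 applies, adding P6; P6 → P4, P5 applies, adding P4. So (P2, P3, P5)⁺ = {P2, P3, P4, P5, P6}.
This closure contains every attribute of S2, so S1 ∩ S2 → S2. The join is lossless.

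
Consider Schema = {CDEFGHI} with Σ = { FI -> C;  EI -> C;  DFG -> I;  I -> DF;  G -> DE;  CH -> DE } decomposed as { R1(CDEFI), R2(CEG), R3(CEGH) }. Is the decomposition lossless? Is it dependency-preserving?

Lossless test (chase): Rows 2 and 3 agree on G; apply G→DE and equate their DE entries. No row becomes fully distinguished — the join is lossy.
Dependency preservation: the restricted closure of {DFG} across the fragments never reaches {I}, so DFG → I cannot be enforced without a join — not preserved.

lossy and not dependency-preserving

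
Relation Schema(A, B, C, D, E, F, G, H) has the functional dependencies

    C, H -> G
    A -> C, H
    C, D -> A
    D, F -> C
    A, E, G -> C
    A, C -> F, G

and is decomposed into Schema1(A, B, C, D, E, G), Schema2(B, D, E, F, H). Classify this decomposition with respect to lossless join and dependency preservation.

lossy and not dependency-preserving

Lossless test: (B, D, E)⁺ = {B, D, E}, which is a superkey of neither fragment — lossy.
Dependency preservation: the restricted closure of {C, H} across the fragments never reaches {G}, so C, H → G cannot be enforced without a join — not preserved.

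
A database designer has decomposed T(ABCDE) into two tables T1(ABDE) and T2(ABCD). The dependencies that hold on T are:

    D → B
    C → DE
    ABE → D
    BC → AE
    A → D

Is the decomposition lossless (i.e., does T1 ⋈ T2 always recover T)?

No

Common attributes: T1 ∩ T2 = {ABD}.
No dependency enlarges {ABD}, so (ABD)⁺ = {ABD}.
The closure contains neither all of T1 = {ABDE} nor all of T2 = {ABCD}, so the common attributes are not a superkey of either fragment. The join is lossy.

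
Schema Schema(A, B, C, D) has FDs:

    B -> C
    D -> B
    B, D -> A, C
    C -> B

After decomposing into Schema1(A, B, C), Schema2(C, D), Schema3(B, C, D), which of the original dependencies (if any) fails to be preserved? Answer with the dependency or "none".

Check B, D → A, C: no single fragment contains all of {A, B, C, D}, and the restricted closure of {B, D} across the fragments never reaches {A, C}.
B → C is preserved.
D → B is preserved.
C → B is preserved.

B, D -> A, C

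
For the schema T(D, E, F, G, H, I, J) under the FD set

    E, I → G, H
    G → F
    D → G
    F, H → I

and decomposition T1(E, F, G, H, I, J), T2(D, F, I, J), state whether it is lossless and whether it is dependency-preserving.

lossy and not dependency-preserving

Lossless test: (F, I, J)⁺ = {F, I, J}, which is a superkey of neither fragment — lossy.
Dependency preservation: the restricted closure of {D} across the fragments never reaches {G}, so D → G cannot be enforced without a join — not preserved.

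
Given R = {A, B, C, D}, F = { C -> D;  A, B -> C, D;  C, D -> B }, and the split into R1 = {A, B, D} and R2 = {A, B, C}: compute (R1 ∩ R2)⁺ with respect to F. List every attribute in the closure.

A, B, C, D

R1 ∩ R2 = {A, B}.
A, B → C, D applies, adding C, D
Closure: {A, B, C, D}.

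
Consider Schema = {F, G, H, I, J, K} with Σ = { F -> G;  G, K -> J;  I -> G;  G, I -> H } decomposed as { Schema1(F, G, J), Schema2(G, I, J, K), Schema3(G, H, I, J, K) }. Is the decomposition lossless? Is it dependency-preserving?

Lossless test (chase): Rows 2 and 3 agree on G, I; apply G, I→H and equate their H entries. No row becomes fully distinguished — the join is lossy.
Dependency preservation: every FD's attributes lie within a single fragment, so each can be enforced locally — preserved.

lossy but dependency-preserving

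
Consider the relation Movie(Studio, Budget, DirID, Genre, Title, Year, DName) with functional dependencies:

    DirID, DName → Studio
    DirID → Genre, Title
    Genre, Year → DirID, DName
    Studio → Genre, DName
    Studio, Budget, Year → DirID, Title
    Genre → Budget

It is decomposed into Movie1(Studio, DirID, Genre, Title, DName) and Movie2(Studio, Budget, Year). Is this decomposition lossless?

Common attributes: Movie1 ∩ Movie2 = {Studio}.
Closure of {Studio}: Studio → Genre, DName applies, adding Genre, DName; Genre → Budget applies, adding Budget. So (Studio)⁺ = {Studio, Budget, Genre, DName}.
The closure contains neither all of Movie1 = {Studio, DirID, Genre, Title, DName} nor all of Movie2 = {Studio, Budget, Year}, so the common attributes are not a superkey of either fragment. The join is lossy.

No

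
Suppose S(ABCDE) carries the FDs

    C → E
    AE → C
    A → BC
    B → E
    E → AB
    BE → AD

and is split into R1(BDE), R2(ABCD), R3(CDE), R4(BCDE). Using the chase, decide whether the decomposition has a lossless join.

Yes

Chase test. Columns are ABCDE; row i has aⱼ where attribute j ∈ Ri, else bᵢⱼ.
Initial tableau (one row per fragment):
  row 1: b11 a2 b13 a4 a5
  row 2: a1 a2 a3 a4 b25
  row 3: b31 b32 a3 a4 a5
  row 4: b41 a2 a3 a4 a5
Rows 2 and 3 agree on C; apply C→E and equate their E entries.
Rows 1 and 2 agree on E; apply E→AB and equate their AB entries.
Rows 1 and 3 agree on E; apply E→AB and equate their AB entries.
Rows 1 and 4 agree on E; apply E→AB and equate their AB entries.
Rows 1 and 2 agree on AE; apply AE→C and equate their C entries.
Row 1 is now all distinguished symbols — the join is lossless.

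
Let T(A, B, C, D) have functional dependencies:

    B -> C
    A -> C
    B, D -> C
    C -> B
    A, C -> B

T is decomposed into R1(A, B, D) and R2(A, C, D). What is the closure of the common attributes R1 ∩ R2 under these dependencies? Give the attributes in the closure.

A, B, C, D

R1 ∩ R2 = {A, D}.
A → C applies, adding C
C → B applies, adding B
Closure: {A, B, C, D}.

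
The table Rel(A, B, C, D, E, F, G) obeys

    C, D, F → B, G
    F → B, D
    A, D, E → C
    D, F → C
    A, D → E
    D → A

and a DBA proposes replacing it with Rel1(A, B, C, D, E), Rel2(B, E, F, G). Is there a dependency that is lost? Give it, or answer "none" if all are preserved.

F → B, D

Check F → B, D: no single fragment contains all of {B, D, F}, and the restricted closure of {F} across the fragments never reaches {B, D}.
C, D, F → B, G is preserved.
A, D, E → C is preserved.
D, F → C is preserved.
A, D → E is preserved.
D → A is preserved.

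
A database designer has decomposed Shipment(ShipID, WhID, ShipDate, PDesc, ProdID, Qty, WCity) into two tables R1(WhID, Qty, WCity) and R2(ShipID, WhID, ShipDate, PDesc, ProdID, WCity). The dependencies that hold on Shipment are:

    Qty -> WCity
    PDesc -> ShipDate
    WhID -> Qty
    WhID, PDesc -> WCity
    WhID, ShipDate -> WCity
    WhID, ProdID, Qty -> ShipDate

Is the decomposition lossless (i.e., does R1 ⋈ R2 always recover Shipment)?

Common attributes: R1 ∩ R2 = {WhID, WCity}.
Closure of {WhID, WCity}: WhID → Qty applies, adding Qty. So (WhID, WCity)⁺ = {WhID, Qty, WCity}.
This closure contains every attribute of R1, so R1 ∩ R2 → R1. The join is lossless.

Yes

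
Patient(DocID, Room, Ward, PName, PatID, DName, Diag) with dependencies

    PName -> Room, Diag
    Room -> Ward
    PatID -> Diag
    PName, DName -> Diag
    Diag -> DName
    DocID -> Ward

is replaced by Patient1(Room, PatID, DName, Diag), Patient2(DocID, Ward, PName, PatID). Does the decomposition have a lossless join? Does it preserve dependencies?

Lossless test: (PatID)⁺ = {PatID, DName, Diag}, which is a superkey of neither fragment — lossy.
Dependency preservation: the restricted closure of {PName} across the fragments never reaches {Room, Diag}, so PName → Room, Diag cannot be enforced without a join — not preserved.

lossy and not dependency-preserving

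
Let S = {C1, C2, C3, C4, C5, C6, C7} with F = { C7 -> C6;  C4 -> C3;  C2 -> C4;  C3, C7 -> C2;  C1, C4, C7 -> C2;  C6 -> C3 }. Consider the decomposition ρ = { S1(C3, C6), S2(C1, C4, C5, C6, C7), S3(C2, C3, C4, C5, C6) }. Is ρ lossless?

No

Chase test. Columns are C1, C2, C3, C4, C5, C6, C7; row i has aⱼ where attribute j ∈ Si, else bᵢⱼ.
Initial tableau (one row per fragment):
  row 1: b11 b12 a3 b14 b15 a6 b17
  row 2: a1 b22 b23 a4 a5 a6 a7
  row 3: b31 a2 a3 a4 a5 a6 b37
Rows 2 and 3 agree on C4; apply C4→C3 and equate their C3 entries.
No row becomes fully distinguished — the join is lossy.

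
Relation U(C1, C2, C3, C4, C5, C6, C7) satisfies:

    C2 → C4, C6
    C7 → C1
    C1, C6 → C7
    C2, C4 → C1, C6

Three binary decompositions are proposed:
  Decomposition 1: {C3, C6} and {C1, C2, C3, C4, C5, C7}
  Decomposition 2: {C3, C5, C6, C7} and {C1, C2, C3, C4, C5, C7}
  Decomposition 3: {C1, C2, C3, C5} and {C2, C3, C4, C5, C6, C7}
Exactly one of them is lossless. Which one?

Decomposition 3

Decomposition 1: common = {C3}, closure = {C3} → lossy.
Decomposition 2: common = {C3, C5, C7}, closure = {C1, C3, C5, C7} → lossy.
Decomposition 3: common = {C2, C3, C5}, closure = {C1, C2, C3, C4, C5, C6, C7} → lossless.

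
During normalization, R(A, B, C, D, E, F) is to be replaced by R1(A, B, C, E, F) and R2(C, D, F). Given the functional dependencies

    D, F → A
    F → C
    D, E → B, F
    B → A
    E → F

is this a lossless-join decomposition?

Common attributes: R1 ∩ R2 = {C, F}.
No dependency enlarges {C, F}, so (C, F)⁺ = {C, F}.
The closure contains neither all of R1 = {A, B, C, E, F} nor all of R2 = {C, D, F}, so the common attributes are not a superkey of either fragment. The join is lossy.

No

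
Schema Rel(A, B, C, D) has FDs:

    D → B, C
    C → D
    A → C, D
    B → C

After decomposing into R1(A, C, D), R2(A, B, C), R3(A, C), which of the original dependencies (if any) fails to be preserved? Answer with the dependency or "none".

D → B, C: restricted closure across fragments reaches B, C.
C → D lies within R1.
A → C, D lies within R1.
B → C lies within R2.
Every dependency is enforceable on the fragments, so the decomposition is dependency-preserving.

none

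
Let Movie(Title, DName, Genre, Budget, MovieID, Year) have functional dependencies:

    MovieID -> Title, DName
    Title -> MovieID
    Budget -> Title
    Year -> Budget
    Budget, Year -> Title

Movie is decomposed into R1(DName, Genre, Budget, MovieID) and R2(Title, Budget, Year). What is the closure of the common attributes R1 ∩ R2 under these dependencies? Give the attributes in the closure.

Title, DName, Budget, MovieID

R1 ∩ R2 = {Budget}.
Budget → Title applies, adding Title
Title → MovieID applies, adding MovieID
MovieID → Title, DName applies, adding DName
Closure: {Title, DName, Budget, MovieID}.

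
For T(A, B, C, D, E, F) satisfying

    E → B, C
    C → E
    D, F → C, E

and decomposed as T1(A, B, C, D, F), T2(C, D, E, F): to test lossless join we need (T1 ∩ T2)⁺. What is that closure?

B, C, D, E, F

T1 ∩ T2 = {C, D, F}.
C → E applies, adding E
E → B, C applies, adding B
Closure: {B, C, D, E, F}.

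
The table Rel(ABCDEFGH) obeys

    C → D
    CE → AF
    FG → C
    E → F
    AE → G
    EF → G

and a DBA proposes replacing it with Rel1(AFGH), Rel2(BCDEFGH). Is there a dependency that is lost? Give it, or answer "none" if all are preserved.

CE → AF

Check CE → AF: no single fragment contains all of {ACEF}, and the restricted closure of {CE} across the fragments never reaches {AF}.
C → D is preserved.
FG → C is preserved.
E → F is preserved.
AE → G is preserved.
EF → G is preserved.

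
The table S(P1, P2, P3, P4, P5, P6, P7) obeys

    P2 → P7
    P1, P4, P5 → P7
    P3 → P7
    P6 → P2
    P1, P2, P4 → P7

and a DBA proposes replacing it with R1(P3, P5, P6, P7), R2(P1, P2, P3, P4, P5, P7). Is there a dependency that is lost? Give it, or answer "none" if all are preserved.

Check P6 → P2: no single fragment contains all of {P2, P6}, and the restricted closure of {P6} across the fragments never reaches {P2}.
P2 → P7 is preserved.
P1, P4, P5 → P7 is preserved.
P3 → P7 is preserved.
P1, P2, P4 → P7 is preserved.

P6 → P2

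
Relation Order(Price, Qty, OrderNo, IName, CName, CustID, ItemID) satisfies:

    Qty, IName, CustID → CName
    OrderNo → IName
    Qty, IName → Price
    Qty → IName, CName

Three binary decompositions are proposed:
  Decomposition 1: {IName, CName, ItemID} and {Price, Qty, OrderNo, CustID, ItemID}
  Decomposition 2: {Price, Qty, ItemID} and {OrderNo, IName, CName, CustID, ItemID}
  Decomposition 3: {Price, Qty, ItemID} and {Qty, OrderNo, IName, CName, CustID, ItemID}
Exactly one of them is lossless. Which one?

Decomposition 1: common = {ItemID}, closure = {ItemID} → lossy.
Decomposition 2: common = {ItemID}, closure = {ItemID} → lossy.
Decomposition 3: common = {Qty, ItemID}, closure = {Price, Qty, IName, CName, ItemID} → lossless.

Decomposition 3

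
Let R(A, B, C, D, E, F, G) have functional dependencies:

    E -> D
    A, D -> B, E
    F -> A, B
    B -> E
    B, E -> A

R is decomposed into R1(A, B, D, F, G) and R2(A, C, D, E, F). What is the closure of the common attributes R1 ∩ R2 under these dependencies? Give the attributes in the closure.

R1 ∩ R2 = {A, D, F}.
A, D → B, E applies, adding B, E
Closure: {A, B, D, E, F}.

A, B, D, E, F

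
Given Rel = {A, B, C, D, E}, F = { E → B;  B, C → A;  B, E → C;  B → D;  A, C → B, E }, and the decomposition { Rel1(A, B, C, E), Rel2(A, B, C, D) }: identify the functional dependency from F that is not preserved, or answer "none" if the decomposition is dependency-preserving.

E → B lies within Rel1.
B, C → A lies within Rel1.
B, E → C lies within Rel1.
B → D lies within Rel2.
A, C → B, E lies within Rel1.
Every dependency is enforceable on the fragments, so the decomposition is dependency-preserving.

none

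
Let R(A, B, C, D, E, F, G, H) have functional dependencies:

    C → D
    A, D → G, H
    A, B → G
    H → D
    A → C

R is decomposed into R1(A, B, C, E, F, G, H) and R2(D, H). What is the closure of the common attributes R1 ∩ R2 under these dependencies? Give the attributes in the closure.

R1 ∩ R2 = {H}.
H → D applies, adding D
Closure: {D, H}.

D, H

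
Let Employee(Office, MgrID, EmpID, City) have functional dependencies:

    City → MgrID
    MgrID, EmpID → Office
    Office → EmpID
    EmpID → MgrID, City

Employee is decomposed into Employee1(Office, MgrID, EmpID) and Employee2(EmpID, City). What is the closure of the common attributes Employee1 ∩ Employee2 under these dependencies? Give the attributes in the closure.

Employee1 ∩ Employee2 = {EmpID}.
EmpID → MgrID, City applies, adding MgrID, City
MgrID, EmpID → Office applies, adding Office
Closure: {Office, MgrID, EmpID, City}.

Office, MgrID, EmpID, City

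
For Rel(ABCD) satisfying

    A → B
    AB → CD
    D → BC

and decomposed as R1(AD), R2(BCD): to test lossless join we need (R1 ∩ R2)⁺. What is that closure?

BCD

R1 ∩ R2 = {D}.
D → BC applies, adding BC
Closure: {BCD}.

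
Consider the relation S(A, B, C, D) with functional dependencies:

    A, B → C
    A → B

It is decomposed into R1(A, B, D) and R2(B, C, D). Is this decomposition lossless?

Common attributes: R1 ∩ R2 = {B, D}.
No dependency enlarges {B, D}, so (B, D)⁺ = {B, D}.
The closure contains neither all of R1 = {A, B, D} nor all of R2 = {B, C, D}, so the common attributes are not a superkey of either fragment. The join is lossy.

No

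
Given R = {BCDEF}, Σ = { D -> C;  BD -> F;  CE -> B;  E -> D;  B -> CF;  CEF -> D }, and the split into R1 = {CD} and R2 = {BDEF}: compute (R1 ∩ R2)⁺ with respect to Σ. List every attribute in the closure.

R1 ∩ R2 = {D}.
D → C applies, adding C
Closure: {CD}.

CD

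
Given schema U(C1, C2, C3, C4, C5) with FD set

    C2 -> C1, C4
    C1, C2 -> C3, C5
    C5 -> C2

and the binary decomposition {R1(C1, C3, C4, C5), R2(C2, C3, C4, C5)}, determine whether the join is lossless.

Yes

Common attributes: R1 ∩ R2 = {C3, C4, C5}.
Closure of {C3, C4, C5}: C5 → C2 applies, adding C2; C2 → C1, C4 applies, adding C1. So (C3, C4, C5)⁺ = {C1, C2, C3, C4, C5}.
This closure contains every attribute of R1, so R1 ∩ R2 → R1. The join is lossless.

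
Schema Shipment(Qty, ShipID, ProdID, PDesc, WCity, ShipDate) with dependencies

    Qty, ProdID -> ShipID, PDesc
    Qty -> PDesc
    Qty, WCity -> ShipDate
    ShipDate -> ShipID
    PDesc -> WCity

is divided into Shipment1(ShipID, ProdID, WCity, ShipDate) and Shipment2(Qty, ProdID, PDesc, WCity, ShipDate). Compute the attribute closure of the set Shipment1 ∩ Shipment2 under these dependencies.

Shipment1 ∩ Shipment2 = {ProdID, WCity, ShipDate}.
ShipDate → ShipID applies, adding ShipID
Closure: {ShipID, ProdID, WCity, ShipDate}.

ShipID, ProdID, WCity, ShipDate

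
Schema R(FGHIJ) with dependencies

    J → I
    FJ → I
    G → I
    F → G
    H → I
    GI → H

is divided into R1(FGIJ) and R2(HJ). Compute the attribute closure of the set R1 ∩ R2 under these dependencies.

IJ

R1 ∩ R2 = {J}.
J → I applies, adding I
Closure: {IJ}.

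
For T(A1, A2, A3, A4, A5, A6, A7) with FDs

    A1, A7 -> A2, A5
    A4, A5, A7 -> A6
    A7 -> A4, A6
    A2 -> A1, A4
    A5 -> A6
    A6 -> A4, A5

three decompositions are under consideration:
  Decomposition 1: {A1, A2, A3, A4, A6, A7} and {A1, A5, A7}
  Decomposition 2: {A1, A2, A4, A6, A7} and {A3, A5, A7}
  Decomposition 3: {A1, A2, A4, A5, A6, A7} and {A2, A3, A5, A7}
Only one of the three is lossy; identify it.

Decomposition 2

Decomposition 1: common = {A1, A7}, closure = {A1, A2, A4, A5, A6, A7} → lossless.
Decomposition 2: common = {A7}, closure = {A4, A5, A6, A7} → lossy.
Decomposition 3: common = {A2, A5, A7}, closure = {A1, A2, A4, A5, A6, A7} → lossless.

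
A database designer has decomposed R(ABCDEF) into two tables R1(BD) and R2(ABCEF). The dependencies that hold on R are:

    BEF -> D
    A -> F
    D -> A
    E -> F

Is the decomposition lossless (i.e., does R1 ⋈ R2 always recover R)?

No

Common attributes: R1 ∩ R2 = {B}.
No dependency enlarges {B}, so (B)⁺ = {B}.
The closure contains neither all of R1 = {BD} nor all of R2 = {ABCEF}, so the common attributes are not a superkey of either fragment. The join is lossy.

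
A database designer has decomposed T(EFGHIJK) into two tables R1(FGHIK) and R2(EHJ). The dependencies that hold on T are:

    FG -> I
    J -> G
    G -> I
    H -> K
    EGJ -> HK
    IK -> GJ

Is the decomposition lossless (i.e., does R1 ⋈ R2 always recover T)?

Common attributes: R1 ∩ R2 = {H}.
Closure of {H}: H → K applies, adding K. So (H)⁺ = {HK}.
The closure contains neither all of R1 = {FGHIK} nor all of R2 = {EHJ}, so the common attributes are not a superkey of either fragment. The join is lossy.

No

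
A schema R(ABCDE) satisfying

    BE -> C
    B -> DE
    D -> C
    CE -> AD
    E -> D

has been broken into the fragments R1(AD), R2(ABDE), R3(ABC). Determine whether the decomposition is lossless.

Yes

Chase test. Columns are ABCDE; row i has aⱼ where attribute j ∈ Ri, else bᵢⱼ.
Initial tableau (one row per fragment):
  row 1: a1 b12 b13 a4 b15
  row 2: a1 a2 b23 a4 a5
  row 3: a1 a2 a3 b34 b35
Rows 2 and 3 agree on B; apply B→DE and equate their DE entries.
Rows 1 and 2 agree on D; apply D→C and equate their C entries.
Rows 1 and 3 agree on D; apply D→C and equate their C entries.
Row 2 is now all distinguished symbols — the join is lossless.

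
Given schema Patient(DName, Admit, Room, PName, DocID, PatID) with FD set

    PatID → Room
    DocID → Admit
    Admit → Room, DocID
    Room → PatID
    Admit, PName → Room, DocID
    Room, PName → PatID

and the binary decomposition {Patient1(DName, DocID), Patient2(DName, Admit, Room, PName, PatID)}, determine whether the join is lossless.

No

Common attributes: Patient1 ∩ Patient2 = {DName}.
No dependency enlarges {DName}, so (DName)⁺ = {DName}.
The closure contains neither all of Patient1 = {DName, DocID} nor all of Patient2 = {DName, Admit, Room, PName, PatID}, so the common attributes are not a superkey of either fragment. The join is lossy.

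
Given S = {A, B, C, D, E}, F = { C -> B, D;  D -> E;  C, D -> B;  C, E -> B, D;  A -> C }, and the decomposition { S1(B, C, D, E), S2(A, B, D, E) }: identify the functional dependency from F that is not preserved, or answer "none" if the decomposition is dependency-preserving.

A -> C

Check A → C: no single fragment contains all of {A, C}, and the restricted closure of {A} across the fragments never reaches {C}.
C → B, D is preserved.
D → E is preserved.
C, D → B is preserved.
C, E → B, D is preserved.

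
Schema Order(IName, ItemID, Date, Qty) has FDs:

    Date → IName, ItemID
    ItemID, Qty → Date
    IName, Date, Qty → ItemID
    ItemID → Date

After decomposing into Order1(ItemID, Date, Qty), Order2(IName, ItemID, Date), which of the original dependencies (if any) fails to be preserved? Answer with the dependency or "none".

Date → IName, ItemID lies within Order2.
ItemID, Qty → Date lies within Order1.
IName, Date, Qty → ItemID: restricted closure across fragments reaches ItemID.
ItemID → Date lies within Order1.
Every dependency is enforceable on the fragments, so the decomposition is dependency-preserving.

none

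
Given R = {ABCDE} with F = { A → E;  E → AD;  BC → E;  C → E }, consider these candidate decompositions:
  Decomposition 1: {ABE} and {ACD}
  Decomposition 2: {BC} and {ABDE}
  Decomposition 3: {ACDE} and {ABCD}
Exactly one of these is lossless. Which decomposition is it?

Decomposition 1: common = {A}, closure = {ADE} → lossy.
Decomposition 2: common = {B}, closure = {B} → lossy.
Decomposition 3: common = {ACD}, closure = {ACDE} → lossless.

Decomposition 3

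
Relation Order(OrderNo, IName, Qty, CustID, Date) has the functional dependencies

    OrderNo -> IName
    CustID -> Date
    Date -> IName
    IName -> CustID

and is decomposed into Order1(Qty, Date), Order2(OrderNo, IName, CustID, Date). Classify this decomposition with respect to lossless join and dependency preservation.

Lossless test: (Date)⁺ = {IName, CustID, Date}, which is a superkey of neither fragment — lossy.
Dependency preservation: every FD's attributes lie within a single fragment, so each can be enforced locally — preserved.

lossy but dependency-preserving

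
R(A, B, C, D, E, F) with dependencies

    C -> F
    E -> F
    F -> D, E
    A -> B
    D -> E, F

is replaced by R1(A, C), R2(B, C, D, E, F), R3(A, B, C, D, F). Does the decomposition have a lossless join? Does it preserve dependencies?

Lossless test (chase): Rows 1 and 2 agree on C; apply C→F and equate their F entries. Rows 1 and 2 agree on F; apply F→D, E and equate their D, E entries. Rows 1 and 3 agree on F; apply F→D, E and equate their D, E entries. Rows 1 and 3 agree on A; apply A→B and equate their B entries. Row 1 is now all distinguished symbols — the join is lossless.
Dependency preservation: every FD's attributes lie within a single fragment, so each can be enforced locally — preserved.

lossless and dependency-preserving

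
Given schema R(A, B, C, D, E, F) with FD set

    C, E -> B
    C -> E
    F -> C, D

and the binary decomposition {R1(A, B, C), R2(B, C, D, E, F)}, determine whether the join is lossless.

Common attributes: R1 ∩ R2 = {B, C}.
Closure of {B, C}: C → E applies, adding E. So (B, C)⁺ = {B, C, E}.
The closure contains neither all of R1 = {A, B, C} nor all of R2 = {B, C, D, E, F}, so the common attributes are not a superkey of either fragment. The join is lossy.

No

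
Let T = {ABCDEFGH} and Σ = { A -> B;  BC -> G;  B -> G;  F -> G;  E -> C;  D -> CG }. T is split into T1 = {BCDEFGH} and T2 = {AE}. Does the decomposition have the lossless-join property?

No

Common attributes: T1 ∩ T2 = {E}.
Closure of {E}: E → C applies, adding C. So (E)⁺ = {CE}.
The closure contains neither all of T1 = {BCDEFGH} nor all of T2 = {AE}, so the common attributes are not a superkey of either fragment. The join is lossy.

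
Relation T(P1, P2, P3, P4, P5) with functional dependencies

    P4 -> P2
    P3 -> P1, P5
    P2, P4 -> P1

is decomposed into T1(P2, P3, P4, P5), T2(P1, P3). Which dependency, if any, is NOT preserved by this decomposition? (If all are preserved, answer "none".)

Check P2, P4 → P1: no single fragment contains all of {P1, P2, P4}, and the restricted closure of {P2, P4} across the fragments never reaches {P1}.
P4 → P2 is preserved.
P3 → P1, P5 is preserved.

P2, P4 -> P1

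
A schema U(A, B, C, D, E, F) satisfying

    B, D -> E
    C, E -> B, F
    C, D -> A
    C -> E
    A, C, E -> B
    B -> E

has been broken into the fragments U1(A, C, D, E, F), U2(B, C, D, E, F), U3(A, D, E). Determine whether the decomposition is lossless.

Chase test. Columns are A, B, C, D, E, F; row i has aⱼ where attribute j ∈ Ui, else bᵢⱼ.
Initial tableau (one row per fragment):
  row 1: a1 b12 a3 a4 a5 a6
  row 2: b21 a2 a3 a4 a5 a6
  row 3: a1 b32 b33 a4 a5 b36
Rows 1 and 2 agree on C, E; apply C, E→B, F and equate their B, F entries.
Rows 1 and 2 agree on C, D; apply C, D→A and equate their A entries.
Row 1 is now all distinguished symbols — the join is lossless.

Yes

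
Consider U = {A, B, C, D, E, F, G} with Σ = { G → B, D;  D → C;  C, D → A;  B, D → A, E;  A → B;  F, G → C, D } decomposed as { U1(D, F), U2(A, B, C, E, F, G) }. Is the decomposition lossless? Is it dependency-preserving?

Lossless test: (F)⁺ = {F}, which is a superkey of neither fragment — lossy.
Dependency preservation: the restricted closure of {G} across the fragments never reaches {B, D}, so G → B, D cannot be enforced without a join — not preserved.

lossy and not dependency-preserving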